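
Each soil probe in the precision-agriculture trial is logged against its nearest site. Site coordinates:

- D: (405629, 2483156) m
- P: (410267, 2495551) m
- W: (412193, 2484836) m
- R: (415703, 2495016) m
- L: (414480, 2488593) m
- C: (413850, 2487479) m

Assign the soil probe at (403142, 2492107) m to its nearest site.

Squared distances to each site:
D: 86305570.000; P: 62626761.000; W: 134788042.000; R: 166241002.000; L: 140898440.000; C: 136079648.000.
Minimum at P.

P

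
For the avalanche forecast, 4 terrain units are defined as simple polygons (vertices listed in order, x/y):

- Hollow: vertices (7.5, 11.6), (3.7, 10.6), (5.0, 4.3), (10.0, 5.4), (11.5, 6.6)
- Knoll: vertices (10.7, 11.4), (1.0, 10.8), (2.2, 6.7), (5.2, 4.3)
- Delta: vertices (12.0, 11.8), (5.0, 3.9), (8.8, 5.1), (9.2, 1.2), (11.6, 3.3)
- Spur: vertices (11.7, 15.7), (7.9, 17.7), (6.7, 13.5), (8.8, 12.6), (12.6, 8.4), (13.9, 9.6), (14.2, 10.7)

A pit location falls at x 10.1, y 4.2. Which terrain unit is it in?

Cast a ray rightward from (10.1, 4.2). For each polygon, the edges (by vertex number in listed order) whose endpoints lie on opposite sides of y = 4.2, where each meets that height, and whether that is right or left of the point:
Hollow: no edge straddles that height → 0 crossings.
Knoll: no edge straddles that height → 0 crossings.
Delta: 1–2 at x≈5.27 (left), 2–3 at x≈5.95 (left), 3–4 at x≈8.89 (left), 5–1 at x≈11.64 (right) → 1 crossing.
Spur: no edge straddles that height → 0 crossings.
Only Delta has an odd count, so the point is inside Delta.

Delta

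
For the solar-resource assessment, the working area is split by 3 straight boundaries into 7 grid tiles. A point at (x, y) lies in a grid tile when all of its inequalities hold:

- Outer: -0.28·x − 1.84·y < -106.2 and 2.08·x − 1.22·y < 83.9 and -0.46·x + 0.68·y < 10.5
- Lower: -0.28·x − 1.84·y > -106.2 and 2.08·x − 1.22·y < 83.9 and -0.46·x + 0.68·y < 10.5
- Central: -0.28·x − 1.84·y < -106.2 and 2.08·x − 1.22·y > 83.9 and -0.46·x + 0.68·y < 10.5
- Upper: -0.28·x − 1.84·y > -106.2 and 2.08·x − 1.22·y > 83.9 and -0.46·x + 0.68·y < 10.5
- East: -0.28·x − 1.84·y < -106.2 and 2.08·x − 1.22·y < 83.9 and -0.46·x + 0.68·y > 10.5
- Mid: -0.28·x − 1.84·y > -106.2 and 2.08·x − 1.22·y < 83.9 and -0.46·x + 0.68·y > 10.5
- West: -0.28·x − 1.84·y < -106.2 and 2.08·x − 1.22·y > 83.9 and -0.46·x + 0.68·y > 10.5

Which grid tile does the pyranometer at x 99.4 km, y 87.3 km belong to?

West

-0.28·99.4 − 1.84·87.3 = -188.464, which is < -106.2
2.08·99.4 − 1.22·87.3 = 100.246, which is > 83.9
-0.46·99.4 + 0.68·87.3 = 13.640, which is > 10.5
This sign pattern matches West.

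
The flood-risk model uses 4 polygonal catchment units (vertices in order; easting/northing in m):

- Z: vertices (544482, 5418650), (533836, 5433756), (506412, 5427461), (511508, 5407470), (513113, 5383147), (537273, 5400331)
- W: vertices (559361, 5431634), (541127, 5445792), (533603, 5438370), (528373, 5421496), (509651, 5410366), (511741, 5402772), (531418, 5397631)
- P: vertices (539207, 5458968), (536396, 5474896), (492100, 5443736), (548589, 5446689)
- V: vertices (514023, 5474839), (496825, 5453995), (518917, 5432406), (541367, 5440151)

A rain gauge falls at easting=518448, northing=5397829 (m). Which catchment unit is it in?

Z

Cast a ray rightward from (518448, 5397829). For each polygon, the edges (by vertex number in listed order) whose endpoints lie on opposite sides of northing = 5397829, where each meets that height, and whether that is right or left of the point:
Z: 4–5 at easting≈512144.2 (left), 5–6 at easting≈533755.3 (right) → 1 crossing.
W: 6–7 at easting≈530660.2 (right), 7–1 at easting≈531580.7 (right) → 2 crossings.
P: no edge straddles that height → 0 crossings.
V: no edge straddles that height → 0 crossings.
Only Z has an odd count, so the point is inside Z.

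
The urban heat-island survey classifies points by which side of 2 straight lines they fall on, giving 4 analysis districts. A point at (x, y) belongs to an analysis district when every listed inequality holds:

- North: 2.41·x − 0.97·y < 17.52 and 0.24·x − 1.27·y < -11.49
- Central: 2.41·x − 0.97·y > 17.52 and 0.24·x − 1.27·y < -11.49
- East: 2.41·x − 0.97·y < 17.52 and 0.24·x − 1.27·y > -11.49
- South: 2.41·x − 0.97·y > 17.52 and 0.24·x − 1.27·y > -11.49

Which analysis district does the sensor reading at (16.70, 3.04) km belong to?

South

2.41·16.70 − 0.97·3.04 = 37.298, which is > 17.52
0.24·16.70 − 1.27·3.04 = 0.147, which is > -11.49
This sign pattern matches South.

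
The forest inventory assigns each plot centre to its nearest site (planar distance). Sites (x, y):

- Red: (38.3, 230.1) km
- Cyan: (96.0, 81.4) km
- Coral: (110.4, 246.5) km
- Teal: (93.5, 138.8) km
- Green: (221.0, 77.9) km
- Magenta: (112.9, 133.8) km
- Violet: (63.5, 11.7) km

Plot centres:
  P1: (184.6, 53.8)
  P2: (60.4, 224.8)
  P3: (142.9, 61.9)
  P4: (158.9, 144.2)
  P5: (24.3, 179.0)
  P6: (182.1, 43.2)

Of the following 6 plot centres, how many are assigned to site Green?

P1 → Green
P2 → Red
P3 → Cyan
P4 → Magenta
P5 → Red
P6 → Green
2 of the 6 go to Green.

2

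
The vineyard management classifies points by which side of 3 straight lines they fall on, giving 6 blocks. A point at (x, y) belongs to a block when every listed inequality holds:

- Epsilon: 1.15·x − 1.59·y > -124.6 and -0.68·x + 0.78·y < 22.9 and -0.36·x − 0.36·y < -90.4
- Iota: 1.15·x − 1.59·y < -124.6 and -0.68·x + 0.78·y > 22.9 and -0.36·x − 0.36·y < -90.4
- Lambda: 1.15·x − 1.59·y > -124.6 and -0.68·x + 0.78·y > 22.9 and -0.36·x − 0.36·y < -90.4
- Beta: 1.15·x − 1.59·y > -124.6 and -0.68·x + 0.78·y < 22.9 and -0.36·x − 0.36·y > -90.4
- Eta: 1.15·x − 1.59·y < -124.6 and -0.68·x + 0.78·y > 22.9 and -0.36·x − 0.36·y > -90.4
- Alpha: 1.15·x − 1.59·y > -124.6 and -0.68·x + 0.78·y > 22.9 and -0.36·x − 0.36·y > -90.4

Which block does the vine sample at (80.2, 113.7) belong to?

1.15·80.2 − 1.59·113.7 = -88.553, which is > -124.6
-0.68·80.2 + 0.78·113.7 = 34.150, which is > 22.9
-0.36·80.2 − 0.36·113.7 = -69.804, which is > -90.4
This sign pattern matches Alpha.

Alpha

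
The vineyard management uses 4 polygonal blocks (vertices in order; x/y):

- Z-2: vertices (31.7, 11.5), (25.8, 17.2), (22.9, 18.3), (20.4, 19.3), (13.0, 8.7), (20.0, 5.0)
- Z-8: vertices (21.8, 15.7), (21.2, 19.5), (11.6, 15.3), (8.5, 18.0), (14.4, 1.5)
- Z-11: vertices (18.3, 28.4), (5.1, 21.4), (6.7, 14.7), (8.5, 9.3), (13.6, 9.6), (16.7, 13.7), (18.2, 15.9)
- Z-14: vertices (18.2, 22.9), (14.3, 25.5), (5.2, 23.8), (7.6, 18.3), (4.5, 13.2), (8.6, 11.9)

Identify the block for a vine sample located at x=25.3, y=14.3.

Cast a ray rightward from (25.3, 14.3). For each polygon, the edges (by vertex number in listed order) whose endpoints lie on opposite sides of y = 14.3, where each meets that height, and whether that is right or left of the point:
Z-2: 1–2 at x≈28.80 (right), 4–5 at x≈16.91 (left) → 1 crossing.
Z-8: 4–5 at x≈9.82 (left), 5–1 at x≈21.07 (left) → 0 crossings.
Z-11: 3–4 at x≈6.83 (left), 6–7 at x≈17.11 (left) → 0 crossings.
Z-14: 4–5 at x≈5.17 (left), 6–1 at x≈10.69 (left) → 0 crossings.
Only Z-2 has an odd count, so the point is inside Z-2.

Z-2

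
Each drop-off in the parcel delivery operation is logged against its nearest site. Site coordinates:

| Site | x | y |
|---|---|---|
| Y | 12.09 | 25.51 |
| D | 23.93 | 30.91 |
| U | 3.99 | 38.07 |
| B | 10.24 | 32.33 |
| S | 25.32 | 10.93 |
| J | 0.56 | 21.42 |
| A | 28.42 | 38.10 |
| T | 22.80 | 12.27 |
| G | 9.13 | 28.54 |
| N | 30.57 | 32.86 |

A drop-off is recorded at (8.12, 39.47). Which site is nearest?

Squared distances to each site:
Y: 210.642; D: 323.230; U: 19.017; B: 55.474; S: 1110.372; J: 382.956; A: 413.967; T: 955.342; G: 120.485; N: 547.695.
Minimum at U.

U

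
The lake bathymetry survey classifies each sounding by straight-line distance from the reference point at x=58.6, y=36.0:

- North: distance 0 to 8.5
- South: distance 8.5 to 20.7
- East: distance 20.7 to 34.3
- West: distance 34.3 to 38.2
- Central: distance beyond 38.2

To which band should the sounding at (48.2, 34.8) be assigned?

South

Distance = √((48.2−58.6)² + (34.8−36.0)²) = √(108.160 + 1.440) = 10.469.
8.5 ≤ 10.469 < 20.7 → South.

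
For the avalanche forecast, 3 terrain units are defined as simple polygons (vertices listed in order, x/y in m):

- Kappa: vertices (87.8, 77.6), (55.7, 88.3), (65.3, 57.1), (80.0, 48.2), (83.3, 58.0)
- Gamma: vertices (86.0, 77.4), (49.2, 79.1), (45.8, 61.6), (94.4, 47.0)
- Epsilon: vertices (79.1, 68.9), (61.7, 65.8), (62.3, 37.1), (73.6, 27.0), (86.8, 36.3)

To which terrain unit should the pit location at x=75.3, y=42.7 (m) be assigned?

Epsilon

Cast a ray rightward from (75.3, 42.7). For each polygon, the edges (by vertex number in listed order) whose endpoints lie on opposite sides of y = 42.7, where each meets that height, and whether that is right or left of the point:
Kappa: no edge straddles that height → 0 crossings.
Gamma: no edge straddles that height → 0 crossings.
Epsilon: 2–3 at x≈62.18 (left), 5–1 at x≈85.29 (right) → 1 crossing.
Only Epsilon has an odd count, so the point is inside Epsilon.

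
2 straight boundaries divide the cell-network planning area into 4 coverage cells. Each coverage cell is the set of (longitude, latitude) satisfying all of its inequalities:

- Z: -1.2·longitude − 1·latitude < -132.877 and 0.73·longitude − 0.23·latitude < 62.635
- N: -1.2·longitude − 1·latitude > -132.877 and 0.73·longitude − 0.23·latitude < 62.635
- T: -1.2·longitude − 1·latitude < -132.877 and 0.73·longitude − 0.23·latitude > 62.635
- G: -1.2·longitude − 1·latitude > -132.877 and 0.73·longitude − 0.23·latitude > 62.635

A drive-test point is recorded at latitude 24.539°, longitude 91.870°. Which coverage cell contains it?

Z

-1.2·91.870 − 1·24.539 = -134.783, which is < -132.877
0.73·91.870 − 0.23·24.539 = 61.421, which is < 62.635
This sign pattern matches Z.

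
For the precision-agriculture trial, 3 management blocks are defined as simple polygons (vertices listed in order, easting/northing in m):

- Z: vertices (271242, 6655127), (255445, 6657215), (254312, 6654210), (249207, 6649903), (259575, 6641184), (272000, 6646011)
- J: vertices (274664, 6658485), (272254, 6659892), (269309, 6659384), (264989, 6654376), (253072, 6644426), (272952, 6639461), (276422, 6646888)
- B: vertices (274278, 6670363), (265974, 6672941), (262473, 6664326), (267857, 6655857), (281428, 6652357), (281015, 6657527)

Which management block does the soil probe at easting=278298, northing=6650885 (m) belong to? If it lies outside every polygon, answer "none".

Cast a ray rightward from (278298, 6650885). For each polygon, the edges (by vertex number in listed order) whose endpoints lie on opposite sides of northing = 6650885, where each meets that height, and whether that is right or left of the point:
Z: 3–4 at easting≈250370.9 (left), 6–1 at easting≈271594.7 (left) → 0 crossings.
J: 4–5 at easting≈260807.9 (left), 7–1 at easting≈275816.1 (left) → 0 crossings.
B: no edge straddles that height → 0 crossings.
All counts are even, so the point lies outside every listed polygon.

none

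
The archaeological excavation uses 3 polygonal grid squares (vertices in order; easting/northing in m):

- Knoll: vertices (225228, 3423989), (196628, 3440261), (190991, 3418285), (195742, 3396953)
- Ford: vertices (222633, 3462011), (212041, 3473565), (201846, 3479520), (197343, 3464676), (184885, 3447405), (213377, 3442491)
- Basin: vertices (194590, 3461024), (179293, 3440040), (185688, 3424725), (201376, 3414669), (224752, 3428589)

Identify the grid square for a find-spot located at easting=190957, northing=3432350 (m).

Cast a ray rightward from (190957, 3432350). For each polygon, the edges (by vertex number in listed order) whose endpoints lie on opposite sides of northing = 3432350, where each meets that height, and whether that is right or left of the point:
Knoll: 1–2 at easting≈210532.5 (right), 2–3 at easting≈194598.8 (right) → 2 crossings.
Ford: no edge straddles that height → 0 crossings.
Basin: 2–3 at easting≈182504.1 (left), 5–1 at easting≈221254.6 (right) → 1 crossing.
Only Basin has an odd count, so the point is inside Basin.

Basin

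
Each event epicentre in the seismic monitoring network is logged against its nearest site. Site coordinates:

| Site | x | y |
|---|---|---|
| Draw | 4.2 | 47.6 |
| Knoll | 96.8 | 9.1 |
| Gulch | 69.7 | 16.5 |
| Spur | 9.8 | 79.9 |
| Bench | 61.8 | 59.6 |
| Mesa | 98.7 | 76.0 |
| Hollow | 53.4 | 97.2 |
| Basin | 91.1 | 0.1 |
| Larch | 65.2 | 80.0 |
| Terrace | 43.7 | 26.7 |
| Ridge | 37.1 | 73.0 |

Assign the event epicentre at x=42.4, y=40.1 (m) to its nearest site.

Terrace

Squared distances to each site:
Draw: 1515.490; Knoll: 3920.360; Gulch: 1302.250; Spur: 2646.800; Bench: 756.610; Mesa: 4458.500; Hollow: 3381.410; Basin: 3971.690; Larch: 2111.850; Terrace: 181.250; Ridge: 1110.500.
Minimum at Terrace.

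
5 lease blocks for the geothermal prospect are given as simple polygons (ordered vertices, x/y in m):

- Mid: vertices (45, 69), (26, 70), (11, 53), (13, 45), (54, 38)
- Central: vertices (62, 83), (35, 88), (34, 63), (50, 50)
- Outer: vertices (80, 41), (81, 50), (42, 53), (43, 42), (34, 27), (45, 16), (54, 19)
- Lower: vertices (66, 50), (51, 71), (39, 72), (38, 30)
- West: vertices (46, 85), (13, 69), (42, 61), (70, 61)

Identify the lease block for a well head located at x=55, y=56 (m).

Lower

Cast a ray rightward from (55, 56). For each polygon, the edges (by vertex number in listed order) whose endpoints lie on opposite sides of y = 56, where each meets that height, and whether that is right or left of the point:
Mid: 2–3 at x≈13.6 (left), 5–1 at x≈48.8 (left) → 0 crossings.
Central: 3–4 at x≈42.6 (left), 4–1 at x≈52.2 (left) → 0 crossings.
Outer: no edge straddles that height → 0 crossings.
Lower: 1–2 at x≈61.7 (right), 3–4 at x≈38.6 (left) → 1 crossing.
West: no edge straddles that height → 0 crossings.
Only Lower has an odd count, so the point is inside Lower.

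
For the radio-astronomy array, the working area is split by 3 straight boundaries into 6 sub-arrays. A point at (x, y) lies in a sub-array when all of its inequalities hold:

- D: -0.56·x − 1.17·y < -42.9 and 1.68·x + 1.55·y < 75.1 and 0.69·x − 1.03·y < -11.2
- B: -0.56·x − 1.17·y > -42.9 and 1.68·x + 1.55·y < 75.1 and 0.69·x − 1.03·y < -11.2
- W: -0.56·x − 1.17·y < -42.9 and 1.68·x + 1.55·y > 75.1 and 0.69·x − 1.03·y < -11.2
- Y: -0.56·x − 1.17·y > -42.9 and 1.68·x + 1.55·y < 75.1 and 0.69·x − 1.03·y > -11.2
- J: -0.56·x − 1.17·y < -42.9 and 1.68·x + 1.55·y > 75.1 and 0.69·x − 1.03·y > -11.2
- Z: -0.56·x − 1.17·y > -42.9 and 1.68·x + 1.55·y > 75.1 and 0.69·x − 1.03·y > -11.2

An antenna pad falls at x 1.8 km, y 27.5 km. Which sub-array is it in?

-0.56·1.8 − 1.17·27.5 = -33.183, which is > -42.9
1.68·1.8 + 1.55·27.5 = 45.649, which is < 75.1
0.69·1.8 − 1.03·27.5 = -27.083, which is < -11.2
This sign pattern matches B.

B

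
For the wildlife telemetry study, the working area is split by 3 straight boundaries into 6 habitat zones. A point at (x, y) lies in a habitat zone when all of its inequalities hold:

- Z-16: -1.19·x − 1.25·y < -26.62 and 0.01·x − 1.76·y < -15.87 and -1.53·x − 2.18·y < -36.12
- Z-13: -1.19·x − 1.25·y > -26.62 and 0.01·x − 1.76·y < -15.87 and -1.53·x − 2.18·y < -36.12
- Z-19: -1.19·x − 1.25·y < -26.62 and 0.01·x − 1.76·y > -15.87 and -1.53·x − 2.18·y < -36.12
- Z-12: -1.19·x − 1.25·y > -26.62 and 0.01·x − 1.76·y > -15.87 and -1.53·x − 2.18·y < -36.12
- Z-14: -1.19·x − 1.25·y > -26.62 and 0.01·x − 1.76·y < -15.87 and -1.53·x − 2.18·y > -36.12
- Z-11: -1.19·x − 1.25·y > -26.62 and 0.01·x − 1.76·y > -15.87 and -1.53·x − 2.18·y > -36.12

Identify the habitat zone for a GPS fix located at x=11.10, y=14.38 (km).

-1.19·11.10 − 1.25·14.38 = -31.184, which is < -26.62
0.01·11.10 − 1.76·14.38 = -25.198, which is < -15.87
-1.53·11.10 − 2.18·14.38 = -48.331, which is < -36.12
This sign pattern matches Z-16.

Z-16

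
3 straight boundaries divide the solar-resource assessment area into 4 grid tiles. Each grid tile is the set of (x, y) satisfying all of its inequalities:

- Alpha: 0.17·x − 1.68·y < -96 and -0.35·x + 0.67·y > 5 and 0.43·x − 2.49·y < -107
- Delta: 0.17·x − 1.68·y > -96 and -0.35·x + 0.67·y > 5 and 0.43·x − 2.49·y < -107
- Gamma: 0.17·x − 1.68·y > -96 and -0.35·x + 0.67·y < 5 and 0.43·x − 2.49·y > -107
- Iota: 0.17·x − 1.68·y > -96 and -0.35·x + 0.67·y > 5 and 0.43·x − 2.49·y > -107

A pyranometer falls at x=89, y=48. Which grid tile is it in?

Gamma

0.17·89 − 1.68·48 = -65.510, which is > -96
-0.35·89 + 0.67·48 = 1.010, which is < 5
0.43·89 − 2.49·48 = -81.250, which is > -107
This sign pattern matches Gamma.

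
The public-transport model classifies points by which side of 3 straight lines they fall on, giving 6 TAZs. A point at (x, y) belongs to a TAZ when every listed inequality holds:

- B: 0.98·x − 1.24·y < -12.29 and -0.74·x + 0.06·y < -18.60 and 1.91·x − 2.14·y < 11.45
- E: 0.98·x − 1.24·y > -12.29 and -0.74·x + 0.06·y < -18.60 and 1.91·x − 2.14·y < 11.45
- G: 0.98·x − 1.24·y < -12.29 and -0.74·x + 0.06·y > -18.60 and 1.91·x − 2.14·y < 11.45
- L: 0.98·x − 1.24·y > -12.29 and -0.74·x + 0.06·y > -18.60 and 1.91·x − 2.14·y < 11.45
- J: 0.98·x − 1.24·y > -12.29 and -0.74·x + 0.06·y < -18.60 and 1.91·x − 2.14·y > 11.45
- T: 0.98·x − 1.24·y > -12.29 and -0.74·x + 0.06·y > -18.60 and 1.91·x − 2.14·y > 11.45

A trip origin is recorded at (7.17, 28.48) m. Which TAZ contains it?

G

0.98·7.17 − 1.24·28.48 = -28.289, which is < -12.29
-0.74·7.17 + 0.06·28.48 = -3.597, which is > -18.60
1.91·7.17 − 2.14·28.48 = -47.253, which is < 11.45
This sign pattern matches G.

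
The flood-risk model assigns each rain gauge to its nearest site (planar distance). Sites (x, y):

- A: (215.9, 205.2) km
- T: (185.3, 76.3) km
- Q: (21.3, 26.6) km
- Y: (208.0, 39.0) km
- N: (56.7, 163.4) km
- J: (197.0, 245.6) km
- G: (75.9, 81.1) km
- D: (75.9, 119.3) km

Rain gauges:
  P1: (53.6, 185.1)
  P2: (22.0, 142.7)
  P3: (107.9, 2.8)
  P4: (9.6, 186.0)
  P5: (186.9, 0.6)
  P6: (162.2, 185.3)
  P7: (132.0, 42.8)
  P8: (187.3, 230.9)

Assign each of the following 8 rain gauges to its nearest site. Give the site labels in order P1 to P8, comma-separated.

P1 → N (d²=480.50)
P2 → N (d²=1632.58)
P3 → G (d²=7154.89)
P4 → N (d²=2729.17)
P5 → Y (d²=1919.77)
P6 → A (d²=3279.70)
P7 → T (d²=3963.14)
P8 → J (d²=310.18)

N, N, G, N, Y, A, T, J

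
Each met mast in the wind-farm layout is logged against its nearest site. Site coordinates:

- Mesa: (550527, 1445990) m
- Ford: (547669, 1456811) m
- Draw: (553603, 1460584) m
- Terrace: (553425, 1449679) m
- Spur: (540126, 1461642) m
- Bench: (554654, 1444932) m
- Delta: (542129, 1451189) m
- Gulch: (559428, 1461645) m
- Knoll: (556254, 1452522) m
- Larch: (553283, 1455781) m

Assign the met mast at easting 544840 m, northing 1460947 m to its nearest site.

Squared distances to each site:
Mesa: 256053818.000; Ford: 25109737.000; Draw: 76921938.000; Terrace: 200670049.000; Spur: 22704821.000; Bench: 352794821.000; Delta: 102568085.000; Gulch: 213296948.000; Knoll: 201260021.000; Larch: 97971805.000.
Minimum at Spur.

Spur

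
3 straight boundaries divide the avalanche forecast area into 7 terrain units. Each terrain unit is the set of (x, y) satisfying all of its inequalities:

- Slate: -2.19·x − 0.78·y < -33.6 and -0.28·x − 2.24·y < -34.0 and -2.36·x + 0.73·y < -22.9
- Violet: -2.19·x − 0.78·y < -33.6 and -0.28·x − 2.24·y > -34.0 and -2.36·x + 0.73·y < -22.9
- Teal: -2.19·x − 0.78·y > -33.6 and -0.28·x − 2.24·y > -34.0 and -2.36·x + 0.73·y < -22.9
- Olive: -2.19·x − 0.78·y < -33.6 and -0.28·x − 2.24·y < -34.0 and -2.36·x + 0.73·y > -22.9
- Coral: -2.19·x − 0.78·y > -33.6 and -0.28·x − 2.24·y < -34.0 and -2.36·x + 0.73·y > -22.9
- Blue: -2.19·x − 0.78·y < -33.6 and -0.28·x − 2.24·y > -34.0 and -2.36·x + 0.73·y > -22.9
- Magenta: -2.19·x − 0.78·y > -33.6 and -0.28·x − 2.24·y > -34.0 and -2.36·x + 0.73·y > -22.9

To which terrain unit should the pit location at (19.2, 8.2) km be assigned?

Violet

-2.19·19.2 − 0.78·8.2 = -48.444, which is < -33.6
-0.28·19.2 − 2.24·8.2 = -23.744, which is > -34.0
-2.36·19.2 + 0.73·8.2 = -39.326, which is < -22.9
This sign pattern matches Violet.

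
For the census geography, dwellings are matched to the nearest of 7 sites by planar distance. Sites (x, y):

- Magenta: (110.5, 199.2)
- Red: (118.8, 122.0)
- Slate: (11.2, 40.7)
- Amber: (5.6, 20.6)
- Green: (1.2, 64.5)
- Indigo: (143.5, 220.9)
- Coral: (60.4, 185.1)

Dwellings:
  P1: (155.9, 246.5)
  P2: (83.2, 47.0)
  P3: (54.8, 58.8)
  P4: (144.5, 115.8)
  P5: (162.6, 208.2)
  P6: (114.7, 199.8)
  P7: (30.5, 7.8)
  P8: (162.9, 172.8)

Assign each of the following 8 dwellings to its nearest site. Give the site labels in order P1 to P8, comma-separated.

P1 → Indigo (d²=809.12)
P2 → Slate (d²=5223.69)
P3 → Slate (d²=2228.57)
P4 → Red (d²=698.93)
P5 → Indigo (d²=526.10)
P6 → Magenta (d²=18.00)
P7 → Amber (d²=783.85)
P8 → Indigo (d²=2689.97)

Indigo, Slate, Slate, Red, Indigo, Magenta, Amber, Indigo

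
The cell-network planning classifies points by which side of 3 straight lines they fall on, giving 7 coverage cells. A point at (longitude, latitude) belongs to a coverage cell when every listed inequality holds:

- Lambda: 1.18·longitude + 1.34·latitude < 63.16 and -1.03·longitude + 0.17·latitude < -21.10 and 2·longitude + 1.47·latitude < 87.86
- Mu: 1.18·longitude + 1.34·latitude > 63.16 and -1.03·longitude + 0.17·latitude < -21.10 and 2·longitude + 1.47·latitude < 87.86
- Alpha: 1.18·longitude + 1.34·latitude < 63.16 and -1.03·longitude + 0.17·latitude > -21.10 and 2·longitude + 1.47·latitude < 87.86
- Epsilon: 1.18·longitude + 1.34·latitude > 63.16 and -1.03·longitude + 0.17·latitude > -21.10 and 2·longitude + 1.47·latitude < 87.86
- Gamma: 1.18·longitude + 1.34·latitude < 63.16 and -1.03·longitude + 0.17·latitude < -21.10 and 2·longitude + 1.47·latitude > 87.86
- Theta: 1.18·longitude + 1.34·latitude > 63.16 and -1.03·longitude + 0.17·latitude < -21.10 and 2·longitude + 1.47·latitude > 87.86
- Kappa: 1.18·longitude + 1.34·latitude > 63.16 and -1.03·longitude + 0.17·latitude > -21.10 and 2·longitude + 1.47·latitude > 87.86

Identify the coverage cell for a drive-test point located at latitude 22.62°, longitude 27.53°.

Gamma

1.18·27.53 + 1.34·22.62 = 62.796, which is < 63.16
-1.03·27.53 + 0.17·22.62 = -24.511, which is < -21.10
2·27.53 + 1.47·22.62 = 88.311, which is > 87.86
This sign pattern matches Gamma.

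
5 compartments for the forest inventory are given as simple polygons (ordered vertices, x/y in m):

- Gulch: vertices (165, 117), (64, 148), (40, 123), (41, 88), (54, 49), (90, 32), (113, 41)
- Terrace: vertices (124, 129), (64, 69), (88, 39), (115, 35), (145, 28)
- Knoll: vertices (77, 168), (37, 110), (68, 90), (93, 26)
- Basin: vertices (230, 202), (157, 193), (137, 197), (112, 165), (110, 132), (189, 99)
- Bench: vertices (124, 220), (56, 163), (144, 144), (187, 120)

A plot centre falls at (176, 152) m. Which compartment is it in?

Cast a ray rightward from (176, 152). For each polygon, the edges (by vertex number in listed order) whose endpoints lie on opposite sides of y = 152, where each meets that height, and whether that is right or left of the point:
Gulch: no edge straddles that height → 0 crossings.
Terrace: no edge straddles that height → 0 crossings.
Knoll: 1–2 at x≈66.0 (left), 4–1 at x≈78.8 (left) → 0 crossings.
Basin: 4–5 at x≈111.2 (left), 6–1 at x≈210.1 (right) → 1 crossing.
Bench: 2–3 at x≈106.9 (left), 4–1 at x≈166.8 (left) → 0 crossings.
Only Basin has an odd count, so the point is inside Basin.

Basin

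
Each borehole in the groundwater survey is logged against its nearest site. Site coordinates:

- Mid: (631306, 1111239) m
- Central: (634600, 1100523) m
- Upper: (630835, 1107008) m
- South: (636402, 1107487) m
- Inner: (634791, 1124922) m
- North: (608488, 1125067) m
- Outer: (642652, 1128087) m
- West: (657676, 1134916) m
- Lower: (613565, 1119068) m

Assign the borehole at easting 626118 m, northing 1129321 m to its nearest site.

Squared distances to each site:
Mid: 353874068.000; Central: 901269128.000; Upper: 520120058.000; South: 582484212.000; Inner: 94572130.000; North: 328913416.000; Outer: 274895912.000; West: 1027211389.000; Lower: 262701818.000.
Minimum at Inner.

Inner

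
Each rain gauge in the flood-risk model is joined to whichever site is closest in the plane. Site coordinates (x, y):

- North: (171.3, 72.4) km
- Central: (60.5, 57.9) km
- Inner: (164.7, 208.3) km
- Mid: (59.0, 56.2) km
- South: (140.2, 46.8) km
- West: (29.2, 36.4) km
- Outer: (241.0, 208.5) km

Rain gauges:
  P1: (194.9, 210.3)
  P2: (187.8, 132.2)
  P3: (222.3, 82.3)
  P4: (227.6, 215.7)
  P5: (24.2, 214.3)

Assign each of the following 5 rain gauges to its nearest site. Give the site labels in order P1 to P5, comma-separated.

Inner, North, North, Outer, Inner

P1 → Inner (d²=916.04)
P2 → North (d²=3848.29)
P3 → North (d²=2699.01)
P4 → Outer (d²=231.40)
P5 → Inner (d²=19776.25)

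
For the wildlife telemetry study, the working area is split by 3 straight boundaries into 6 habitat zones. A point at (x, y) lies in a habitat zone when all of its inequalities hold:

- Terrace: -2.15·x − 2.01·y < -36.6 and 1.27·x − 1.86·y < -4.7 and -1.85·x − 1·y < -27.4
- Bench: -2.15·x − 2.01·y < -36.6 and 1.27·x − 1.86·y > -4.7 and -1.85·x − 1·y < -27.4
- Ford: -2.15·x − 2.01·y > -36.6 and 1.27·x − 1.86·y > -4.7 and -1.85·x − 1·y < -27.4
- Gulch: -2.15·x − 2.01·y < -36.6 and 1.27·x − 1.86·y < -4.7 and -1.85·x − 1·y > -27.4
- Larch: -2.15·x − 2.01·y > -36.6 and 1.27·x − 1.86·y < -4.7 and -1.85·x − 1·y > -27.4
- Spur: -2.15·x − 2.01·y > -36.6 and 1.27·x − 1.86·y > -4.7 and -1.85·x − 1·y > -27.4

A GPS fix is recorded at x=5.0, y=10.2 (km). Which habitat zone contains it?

Larch

-2.15·5.0 − 2.01·10.2 = -31.252, which is > -36.6
1.27·5.0 − 1.86·10.2 = -12.622, which is < -4.7
-1.85·5.0 − 1·10.2 = -19.450, which is > -27.4
This sign pattern matches Larch.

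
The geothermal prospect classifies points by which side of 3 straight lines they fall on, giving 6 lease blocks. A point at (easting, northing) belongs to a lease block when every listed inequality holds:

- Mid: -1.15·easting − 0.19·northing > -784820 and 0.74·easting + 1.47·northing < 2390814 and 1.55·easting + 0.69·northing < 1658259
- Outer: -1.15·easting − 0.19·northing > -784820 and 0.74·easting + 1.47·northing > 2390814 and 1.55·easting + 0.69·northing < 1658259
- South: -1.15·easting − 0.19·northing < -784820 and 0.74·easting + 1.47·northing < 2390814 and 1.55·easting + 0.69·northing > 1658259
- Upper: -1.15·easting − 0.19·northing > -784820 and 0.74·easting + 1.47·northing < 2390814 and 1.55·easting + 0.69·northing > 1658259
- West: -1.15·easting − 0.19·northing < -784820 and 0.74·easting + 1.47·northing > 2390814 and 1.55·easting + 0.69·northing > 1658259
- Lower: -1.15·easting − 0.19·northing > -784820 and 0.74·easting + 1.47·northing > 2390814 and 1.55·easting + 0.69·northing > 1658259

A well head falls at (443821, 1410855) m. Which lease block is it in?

-1.15·443821 − 0.19·1410855 = -778456.600, which is > -784820
0.74·443821 + 1.47·1410855 = 2402384.390, which is > 2390814
1.55·443821 + 0.69·1410855 = 1661412.500, which is > 1658259
This sign pattern matches Lower.

Lower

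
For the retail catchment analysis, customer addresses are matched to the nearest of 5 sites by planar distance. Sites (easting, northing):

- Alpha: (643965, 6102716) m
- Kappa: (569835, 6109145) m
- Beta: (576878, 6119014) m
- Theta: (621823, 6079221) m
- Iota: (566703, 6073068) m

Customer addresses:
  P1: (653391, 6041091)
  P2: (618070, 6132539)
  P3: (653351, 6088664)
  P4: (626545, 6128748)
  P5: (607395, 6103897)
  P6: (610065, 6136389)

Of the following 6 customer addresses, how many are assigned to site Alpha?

3

P1 → Theta
P2 → Alpha
P3 → Alpha
P4 → Alpha
P5 → Theta
P6 → Beta
3 of the 6 go to Alpha.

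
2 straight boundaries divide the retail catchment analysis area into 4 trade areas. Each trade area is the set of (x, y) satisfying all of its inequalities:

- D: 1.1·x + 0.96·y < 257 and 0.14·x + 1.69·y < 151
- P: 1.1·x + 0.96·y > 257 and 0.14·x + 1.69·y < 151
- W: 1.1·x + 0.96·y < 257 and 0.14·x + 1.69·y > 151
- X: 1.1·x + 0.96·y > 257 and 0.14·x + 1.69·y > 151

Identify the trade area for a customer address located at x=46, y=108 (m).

W

1.1·46 + 0.96·108 = 154.280, which is < 257
0.14·46 + 1.69·108 = 188.960, which is > 151
This sign pattern matches W.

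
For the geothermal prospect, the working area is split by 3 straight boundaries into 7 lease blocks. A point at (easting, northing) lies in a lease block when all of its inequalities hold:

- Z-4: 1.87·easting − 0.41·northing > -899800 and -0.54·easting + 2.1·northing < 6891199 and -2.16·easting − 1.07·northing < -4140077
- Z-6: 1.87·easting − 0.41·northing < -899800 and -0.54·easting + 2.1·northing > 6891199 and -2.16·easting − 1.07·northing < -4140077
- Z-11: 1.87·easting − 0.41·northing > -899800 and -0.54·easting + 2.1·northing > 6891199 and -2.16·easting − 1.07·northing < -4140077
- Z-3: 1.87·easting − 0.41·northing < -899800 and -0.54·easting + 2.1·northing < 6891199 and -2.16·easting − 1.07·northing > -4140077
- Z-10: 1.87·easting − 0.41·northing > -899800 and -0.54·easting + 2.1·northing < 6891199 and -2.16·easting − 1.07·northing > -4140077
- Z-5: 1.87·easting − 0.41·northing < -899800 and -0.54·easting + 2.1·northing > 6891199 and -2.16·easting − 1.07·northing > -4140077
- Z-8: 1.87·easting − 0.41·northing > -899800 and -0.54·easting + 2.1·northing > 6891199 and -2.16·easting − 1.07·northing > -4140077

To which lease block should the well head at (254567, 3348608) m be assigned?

Z-8

1.87·254567 − 0.41·3348608 = -896888.990, which is > -899800
-0.54·254567 + 2.1·3348608 = 6894610.620, which is > 6891199
-2.16·254567 − 1.07·3348608 = -4132875.280, which is > -4140077
This sign pattern matches Z-8.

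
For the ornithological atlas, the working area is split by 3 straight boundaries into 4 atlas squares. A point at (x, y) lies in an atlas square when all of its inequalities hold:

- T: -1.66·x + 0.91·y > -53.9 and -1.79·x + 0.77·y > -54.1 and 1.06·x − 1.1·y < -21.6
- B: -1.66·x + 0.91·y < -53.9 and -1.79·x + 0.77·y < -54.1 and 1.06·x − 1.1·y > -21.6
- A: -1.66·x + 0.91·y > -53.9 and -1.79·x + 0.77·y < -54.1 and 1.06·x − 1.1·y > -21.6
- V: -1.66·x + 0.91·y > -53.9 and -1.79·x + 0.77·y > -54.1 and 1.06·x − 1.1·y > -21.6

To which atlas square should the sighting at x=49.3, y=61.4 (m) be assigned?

V

-1.66·49.3 + 0.91·61.4 = -25.964, which is > -53.9
-1.79·49.3 + 0.77·61.4 = -40.969, which is > -54.1
1.06·49.3 − 1.1·61.4 = -15.282, which is > -21.6
This sign pattern matches V.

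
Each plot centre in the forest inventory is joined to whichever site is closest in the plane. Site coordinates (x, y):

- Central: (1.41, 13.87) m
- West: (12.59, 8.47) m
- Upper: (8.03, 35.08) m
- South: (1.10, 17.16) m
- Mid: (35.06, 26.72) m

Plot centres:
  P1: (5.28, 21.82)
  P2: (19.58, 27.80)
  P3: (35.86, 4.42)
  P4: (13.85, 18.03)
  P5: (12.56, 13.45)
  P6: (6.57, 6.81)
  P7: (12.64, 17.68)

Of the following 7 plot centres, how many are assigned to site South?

1

P1 → South
P2 → Upper
P3 → Mid
P4 → West
P5 → West
P6 → West
P7 → West
1 of the 7 goes to South.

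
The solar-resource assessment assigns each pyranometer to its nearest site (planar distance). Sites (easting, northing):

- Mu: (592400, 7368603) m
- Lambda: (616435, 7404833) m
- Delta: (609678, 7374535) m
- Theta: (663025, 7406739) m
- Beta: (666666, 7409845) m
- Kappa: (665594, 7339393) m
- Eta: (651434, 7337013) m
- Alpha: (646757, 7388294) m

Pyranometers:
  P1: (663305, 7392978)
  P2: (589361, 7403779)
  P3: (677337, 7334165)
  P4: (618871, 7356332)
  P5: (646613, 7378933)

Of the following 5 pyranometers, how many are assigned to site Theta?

1

P1 → Theta
P2 → Lambda
P3 → Kappa
P4 → Delta
P5 → Alpha
1 of the 5 goes to Theta.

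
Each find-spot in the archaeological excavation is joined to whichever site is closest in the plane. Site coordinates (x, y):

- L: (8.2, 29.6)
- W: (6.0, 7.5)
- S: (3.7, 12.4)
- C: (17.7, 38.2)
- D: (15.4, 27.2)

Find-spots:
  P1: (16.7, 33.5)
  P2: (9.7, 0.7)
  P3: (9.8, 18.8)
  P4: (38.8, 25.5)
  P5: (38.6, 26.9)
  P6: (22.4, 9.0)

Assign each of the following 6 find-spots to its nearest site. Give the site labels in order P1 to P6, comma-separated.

C, W, S, D, D, W

P1 → C (d²=23.09)
P2 → W (d²=59.93)
P3 → S (d²=78.17)
P4 → D (d²=550.45)
P5 → D (d²=538.33)
P6 → W (d²=271.21)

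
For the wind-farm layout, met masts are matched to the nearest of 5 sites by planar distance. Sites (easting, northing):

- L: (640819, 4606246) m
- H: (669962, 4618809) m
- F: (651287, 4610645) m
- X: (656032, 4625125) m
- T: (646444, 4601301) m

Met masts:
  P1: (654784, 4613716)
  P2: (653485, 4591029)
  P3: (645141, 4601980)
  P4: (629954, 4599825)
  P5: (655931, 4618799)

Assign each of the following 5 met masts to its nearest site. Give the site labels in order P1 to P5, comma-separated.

P1 → F (d²=21660050.00)
P2 → T (d²=155089665.00)
P3 → T (d²=2158850.00)
P4 → L (d²=159277466.00)
P5 → X (d²=40028477.00)

F, T, T, L, X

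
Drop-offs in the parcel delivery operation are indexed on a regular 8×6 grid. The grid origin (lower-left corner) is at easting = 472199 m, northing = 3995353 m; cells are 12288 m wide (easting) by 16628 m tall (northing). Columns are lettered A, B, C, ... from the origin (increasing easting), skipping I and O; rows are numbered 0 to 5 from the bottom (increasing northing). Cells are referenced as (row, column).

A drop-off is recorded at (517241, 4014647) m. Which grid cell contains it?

(1, D)

Column index: ⌊(517241 − 472199) / 12288⌋ = ⌊3.666⌋ = 3 → column D
Row offset from origin: ⌊(4014647 − 3995353) / 16628⌋ = ⌊1.160⌋ = 1 → row 1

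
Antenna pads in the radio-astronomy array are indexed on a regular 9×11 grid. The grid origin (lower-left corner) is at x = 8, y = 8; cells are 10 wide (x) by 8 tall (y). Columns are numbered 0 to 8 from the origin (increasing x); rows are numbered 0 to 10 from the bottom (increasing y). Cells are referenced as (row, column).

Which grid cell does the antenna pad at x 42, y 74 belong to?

Column index: ⌊(42 − 8) / 10⌋ = ⌊3.400⌋ = 3
Row offset from origin: ⌊(74 − 8) / 8⌋ = ⌊8.250⌋ = 8 → row 8

(8, 3)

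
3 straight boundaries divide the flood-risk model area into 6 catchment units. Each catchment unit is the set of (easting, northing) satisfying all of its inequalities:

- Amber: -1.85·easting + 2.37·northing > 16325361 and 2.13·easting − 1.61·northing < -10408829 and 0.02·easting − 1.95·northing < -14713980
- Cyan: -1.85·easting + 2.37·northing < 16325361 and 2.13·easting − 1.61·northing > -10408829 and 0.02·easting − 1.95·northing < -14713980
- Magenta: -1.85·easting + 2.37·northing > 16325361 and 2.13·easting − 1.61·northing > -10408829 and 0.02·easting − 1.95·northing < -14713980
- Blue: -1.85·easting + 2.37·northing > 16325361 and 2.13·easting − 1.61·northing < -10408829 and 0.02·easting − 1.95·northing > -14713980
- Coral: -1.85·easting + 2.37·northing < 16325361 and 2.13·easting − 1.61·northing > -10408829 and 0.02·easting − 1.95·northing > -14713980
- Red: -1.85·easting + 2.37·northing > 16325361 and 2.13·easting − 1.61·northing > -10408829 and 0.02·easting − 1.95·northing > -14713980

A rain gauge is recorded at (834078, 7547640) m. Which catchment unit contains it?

-1.85·834078 + 2.37·7547640 = 16344862.500, which is > 16325361
2.13·834078 − 1.61·7547640 = -10375114.260, which is > -10408829
0.02·834078 − 1.95·7547640 = -14701216.440, which is > -14713980
This sign pattern matches Red.

Red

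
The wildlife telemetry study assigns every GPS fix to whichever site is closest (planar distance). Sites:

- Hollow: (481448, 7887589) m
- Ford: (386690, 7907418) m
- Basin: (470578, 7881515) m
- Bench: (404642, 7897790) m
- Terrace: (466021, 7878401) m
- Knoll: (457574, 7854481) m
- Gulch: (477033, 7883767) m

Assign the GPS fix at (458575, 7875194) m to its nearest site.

Terrace

Squared distances to each site:
Hollow: 676810154.000; Ford: 6205839401.000; Basin: 184027050.000; Bench: 3419347705.000; Terrace: 65727765.000; Knoll: 430030370.000; Gulch: 414194093.000.
Minimum at Terrace.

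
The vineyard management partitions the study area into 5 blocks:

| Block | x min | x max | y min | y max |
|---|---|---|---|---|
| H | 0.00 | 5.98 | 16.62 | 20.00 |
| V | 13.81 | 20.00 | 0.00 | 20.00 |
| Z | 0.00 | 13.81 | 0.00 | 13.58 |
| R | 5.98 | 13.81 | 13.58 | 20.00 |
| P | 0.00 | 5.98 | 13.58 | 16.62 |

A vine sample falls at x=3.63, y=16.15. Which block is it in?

The point has x = 3.63 and y = 16.15.
Only P satisfies 0.00 ≤ x ≤ 5.98 and 13.58 ≤ y ≤ 16.62.

P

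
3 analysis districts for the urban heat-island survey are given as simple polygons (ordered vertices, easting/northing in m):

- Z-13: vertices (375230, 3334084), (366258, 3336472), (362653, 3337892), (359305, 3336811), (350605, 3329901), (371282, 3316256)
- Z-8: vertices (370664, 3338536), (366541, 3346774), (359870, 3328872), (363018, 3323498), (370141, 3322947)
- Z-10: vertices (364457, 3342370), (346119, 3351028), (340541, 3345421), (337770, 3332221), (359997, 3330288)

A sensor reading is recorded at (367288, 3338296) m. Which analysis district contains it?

Z-8

Cast a ray rightward from (367288, 3338296). For each polygon, the edges (by vertex number in listed order) whose endpoints lie on opposite sides of northing = 3338296, where each meets that height, and whether that is right or left of the point:
Z-13: no edge straddles that height → 0 crossings.
Z-8: 2–3 at easting≈363381.8 (left), 5–1 at easting≈370655.9 (right) → 1 crossing.
Z-10: 3–4 at easting≈339045.3 (left), 5–1 at easting≈362953.1 (left) → 0 crossings.
Only Z-8 has an odd count, so the point is inside Z-8.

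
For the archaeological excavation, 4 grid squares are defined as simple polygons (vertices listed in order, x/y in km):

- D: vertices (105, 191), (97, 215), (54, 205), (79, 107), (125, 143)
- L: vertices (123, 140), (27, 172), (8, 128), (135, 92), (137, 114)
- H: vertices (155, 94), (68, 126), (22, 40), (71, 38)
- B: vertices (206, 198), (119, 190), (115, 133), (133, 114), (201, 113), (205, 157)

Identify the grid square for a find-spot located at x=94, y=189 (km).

D

Cast a ray rightward from (94, 189). For each polygon, the edges (by vertex number in listed order) whose endpoints lie on opposite sides of y = 189, where each meets that height, and whether that is right or left of the point:
D: 3–4 at x≈58.1 (left), 5–1 at x≈105.8 (right) → 1 crossing.
L: no edge straddles that height → 0 crossings.
H: no edge straddles that height → 0 crossings.
B: 2–3 at x≈118.9 (right), 6–1 at x≈205.8 (right) → 2 crossings.
Only D has an odd count, so the point is inside D.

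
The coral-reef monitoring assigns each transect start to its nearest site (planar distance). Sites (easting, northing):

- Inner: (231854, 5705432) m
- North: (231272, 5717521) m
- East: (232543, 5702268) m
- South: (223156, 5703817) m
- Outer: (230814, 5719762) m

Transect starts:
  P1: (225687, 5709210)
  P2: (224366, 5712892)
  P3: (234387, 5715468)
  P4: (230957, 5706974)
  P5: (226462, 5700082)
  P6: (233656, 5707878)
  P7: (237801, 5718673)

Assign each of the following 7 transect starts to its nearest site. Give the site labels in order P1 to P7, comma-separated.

South, North, North, Inner, South, Inner, North

P1 → South (d²=35490410.00)
P2 → North (d²=69120477.00)
P3 → North (d²=13918034.00)
P4 → Inner (d²=3182373.00)
P5 → South (d²=24879861.00)
P6 → Inner (d²=9230120.00)
P7 → North (d²=43954945.00)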